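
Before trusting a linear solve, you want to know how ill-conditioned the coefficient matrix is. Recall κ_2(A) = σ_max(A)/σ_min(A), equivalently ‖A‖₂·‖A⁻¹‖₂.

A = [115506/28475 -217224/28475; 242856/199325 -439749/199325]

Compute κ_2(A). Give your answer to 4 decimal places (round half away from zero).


AᵀA = [1140350724/63568729 -2137982040/63568729; -2137982040/63568729 4008809961/63568729]; tr = 17817165/219961, det = 26244/219961
char-poly roots: 81 and 324/219961
so κ_2 = √(81 / (324/219961)) = 234.5000

234.5000


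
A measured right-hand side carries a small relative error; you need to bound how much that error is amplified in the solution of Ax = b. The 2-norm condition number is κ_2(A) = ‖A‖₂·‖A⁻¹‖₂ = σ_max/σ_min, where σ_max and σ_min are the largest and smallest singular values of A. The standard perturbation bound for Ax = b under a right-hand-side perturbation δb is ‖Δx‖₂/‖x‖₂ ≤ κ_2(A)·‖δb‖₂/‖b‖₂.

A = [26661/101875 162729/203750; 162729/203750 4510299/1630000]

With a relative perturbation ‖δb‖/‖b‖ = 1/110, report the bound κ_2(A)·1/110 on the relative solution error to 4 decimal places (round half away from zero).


form AᵀA = [46918341/66422500 1285396371/531380000; 1285396371/531380000 35260101801/4251040000] with trace 61220601/6801664 and determinant 50625/6801664
char-poly roots: 9 and 5625/6801664
so κ_2 = √(9 / (5625/6801664)) = 104.3200
bound on ‖Δx‖/‖x‖: κ·ε = 104.3200·1/110 = 0.9484

0.9484


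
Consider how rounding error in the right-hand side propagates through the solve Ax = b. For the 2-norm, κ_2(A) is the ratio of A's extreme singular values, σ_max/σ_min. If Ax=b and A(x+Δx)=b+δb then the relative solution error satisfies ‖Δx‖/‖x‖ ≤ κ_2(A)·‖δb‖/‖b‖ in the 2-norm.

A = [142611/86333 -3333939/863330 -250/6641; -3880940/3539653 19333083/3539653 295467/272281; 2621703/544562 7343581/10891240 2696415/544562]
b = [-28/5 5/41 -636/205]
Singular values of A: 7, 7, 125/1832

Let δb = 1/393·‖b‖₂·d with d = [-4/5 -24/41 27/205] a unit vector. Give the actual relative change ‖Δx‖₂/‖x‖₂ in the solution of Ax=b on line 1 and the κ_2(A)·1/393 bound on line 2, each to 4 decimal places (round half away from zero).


0.0041
0.2610

largest singular value 7, smallest 125/1832
κ_2(A) = 7 / (125/1832) = 102.5920
worst-case relative error ≤ 102.5920 × 1/393 = 0.2610
solve Ax = b  →  x = [-39.6789 -15.9138 40.1200]
‖b‖₂ = 6.4031 and ‖x‖₂ = 58.6284
δb = ε·‖b‖·d = [-0.0130 -0.0095 0.0021]; solving A·Δx = δb gives ‖Δx‖ = 0.2388
relative error = 0.0041
realised/bound (from unrounded values) ≈ 0.0156


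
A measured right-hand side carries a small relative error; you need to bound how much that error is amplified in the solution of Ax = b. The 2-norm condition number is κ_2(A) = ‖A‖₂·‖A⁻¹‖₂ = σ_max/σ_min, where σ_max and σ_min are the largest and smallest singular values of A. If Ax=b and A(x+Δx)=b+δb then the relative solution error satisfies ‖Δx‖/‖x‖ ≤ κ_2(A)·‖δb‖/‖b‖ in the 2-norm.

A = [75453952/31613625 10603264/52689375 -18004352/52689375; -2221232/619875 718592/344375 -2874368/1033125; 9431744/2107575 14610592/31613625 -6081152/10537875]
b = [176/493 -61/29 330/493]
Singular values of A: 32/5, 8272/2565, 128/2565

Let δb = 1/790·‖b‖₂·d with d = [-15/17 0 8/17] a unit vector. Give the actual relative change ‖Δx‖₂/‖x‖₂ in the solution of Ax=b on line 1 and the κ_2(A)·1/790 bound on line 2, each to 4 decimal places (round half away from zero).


σ_max = 32/5, σ_min = 128/2565
condition number: (32/5) ÷ (128/2565) = 128.2500
perturbation bound = 128.2500·1/790 = 0.1623
solve Ax = b  →  x = [0.2132 -0.2311 0.3081]
‖b‖ = 2.2361, ‖x‖ = 0.4402
δb = ε·‖b‖·d = [-0.0025 0.0000 0.0013]; solving A·Δx = δb gives ‖Δx‖ = 0.0567
realised ‖Δx‖/‖x‖ = 0.1288
realised/bound (from unrounded values) ≈ 0.7936

0.1288
0.1623


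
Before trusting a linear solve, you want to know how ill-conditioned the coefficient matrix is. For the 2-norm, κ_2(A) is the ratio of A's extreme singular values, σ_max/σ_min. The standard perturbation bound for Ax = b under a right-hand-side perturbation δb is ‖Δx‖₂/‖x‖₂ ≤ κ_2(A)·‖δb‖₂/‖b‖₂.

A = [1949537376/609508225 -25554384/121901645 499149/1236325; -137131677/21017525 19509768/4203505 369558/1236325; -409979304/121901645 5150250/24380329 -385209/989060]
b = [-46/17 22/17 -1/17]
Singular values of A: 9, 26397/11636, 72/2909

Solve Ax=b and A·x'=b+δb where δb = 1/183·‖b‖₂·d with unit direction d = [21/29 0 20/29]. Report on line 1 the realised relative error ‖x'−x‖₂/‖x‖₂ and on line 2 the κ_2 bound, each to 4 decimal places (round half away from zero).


0.0082
1.9870

from the listed singular values, σ₁ = 9, σ_n = 72/2909
κ = σ_max/σ_min = 9/(72/2909) = 363.6250
bound on ‖Δx‖/‖x‖: κ·ε = 363.6250·1/183 = 1.9870
solve Ax = b  →  x = [10.2521 19.6949 -77.6968]
‖b‖₂ = 3.0000 and ‖x‖₂ = 80.8071
re-solving with b+δb shifts x by Δx of norm 0.6623
realised ‖Δx‖/‖x‖ = 0.0082
tightness: 0.0082 against a bound of 1.9870 (unrounded ratio ≈ 0.0041)


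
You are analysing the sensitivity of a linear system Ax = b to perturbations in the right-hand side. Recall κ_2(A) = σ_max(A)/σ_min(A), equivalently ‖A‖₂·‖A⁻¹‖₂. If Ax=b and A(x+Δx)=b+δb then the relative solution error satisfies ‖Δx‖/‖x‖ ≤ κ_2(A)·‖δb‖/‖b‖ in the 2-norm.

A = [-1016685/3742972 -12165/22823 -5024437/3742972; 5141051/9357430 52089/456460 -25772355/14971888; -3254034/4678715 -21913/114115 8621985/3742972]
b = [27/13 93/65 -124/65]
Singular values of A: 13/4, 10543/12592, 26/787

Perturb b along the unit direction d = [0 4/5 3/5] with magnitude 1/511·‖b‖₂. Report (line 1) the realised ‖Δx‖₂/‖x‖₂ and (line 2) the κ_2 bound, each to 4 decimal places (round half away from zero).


0.1241
0.1925

largest singular value 13/4, smallest 26/787
κ = σ_max/σ_min = (13/4)/(26/787) = 98.3750
worst-case relative error ≤ 98.3750 × 1/511 = 0.1925
solve Ax = b  →  x = [-0.6412 -0.8237 -1.0904]
2-norm of b is 3.1623; of x, 1.5095
δb = ε·‖b‖·d = [0.0000 0.0050 0.0037]; solving A·Δx = δb gives ‖Δx‖ = 0.1873
relative error = 0.1241
realised/bound (from unrounded values) ≈ 0.6446


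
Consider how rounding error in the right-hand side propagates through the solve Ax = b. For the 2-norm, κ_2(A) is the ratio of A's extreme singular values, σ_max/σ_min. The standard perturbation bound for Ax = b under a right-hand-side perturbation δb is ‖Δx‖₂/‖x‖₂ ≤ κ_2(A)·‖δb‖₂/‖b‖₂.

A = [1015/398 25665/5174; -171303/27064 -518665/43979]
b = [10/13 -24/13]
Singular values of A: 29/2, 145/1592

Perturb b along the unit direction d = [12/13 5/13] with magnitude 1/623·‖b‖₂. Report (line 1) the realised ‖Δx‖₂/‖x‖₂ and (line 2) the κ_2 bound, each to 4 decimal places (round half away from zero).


0.2555
0.2555

σ_max = 29/2, σ_min = 145/1592
condition number: (29/2) ÷ (145/1592) = 159.2000
κ_2(A)·‖δb‖/‖b‖ = 0.2555
solve Ax = b  →  x = [0.0649 0.1217]
‖b‖ = 2.0000, ‖x‖ = 0.1379
re-solving with b+δb shifts x by Δx of norm 0.0352
dividing the unrounded norms, ‖Δx‖/‖x‖ = 0.2555
realised/bound = 1 exactly: the bound is attained for this b and d


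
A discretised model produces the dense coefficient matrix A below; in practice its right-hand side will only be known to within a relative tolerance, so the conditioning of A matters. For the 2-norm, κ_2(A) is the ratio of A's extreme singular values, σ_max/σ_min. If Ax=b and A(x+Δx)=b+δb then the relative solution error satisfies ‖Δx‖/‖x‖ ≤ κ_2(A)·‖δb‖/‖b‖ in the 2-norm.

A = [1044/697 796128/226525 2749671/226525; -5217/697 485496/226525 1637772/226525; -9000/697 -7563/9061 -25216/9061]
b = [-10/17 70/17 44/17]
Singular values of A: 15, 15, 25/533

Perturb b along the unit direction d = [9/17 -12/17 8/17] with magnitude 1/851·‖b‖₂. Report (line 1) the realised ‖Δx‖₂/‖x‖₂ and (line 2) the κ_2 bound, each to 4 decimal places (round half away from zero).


from the listed singular values, σ₁ = 15, σ_n = 25/533
condition number: 15 ÷ (25/533) = 319.8000
κ_2(A)·‖δb‖/‖b‖ = 0.3758
solve Ax = b  →  x = [-0.2894 40.9544 -11.8705]
‖b‖₂ = 4.8990 and ‖x‖₂ = 42.6410
Δx = A⁻¹·δb where δb = 1/851·4.8990·d; ‖Δx‖ = 0.1227
realised ‖Δx‖/‖x‖ = 0.0029
realised/bound (from unrounded values) ≈ 0.0077

0.0029
0.3758


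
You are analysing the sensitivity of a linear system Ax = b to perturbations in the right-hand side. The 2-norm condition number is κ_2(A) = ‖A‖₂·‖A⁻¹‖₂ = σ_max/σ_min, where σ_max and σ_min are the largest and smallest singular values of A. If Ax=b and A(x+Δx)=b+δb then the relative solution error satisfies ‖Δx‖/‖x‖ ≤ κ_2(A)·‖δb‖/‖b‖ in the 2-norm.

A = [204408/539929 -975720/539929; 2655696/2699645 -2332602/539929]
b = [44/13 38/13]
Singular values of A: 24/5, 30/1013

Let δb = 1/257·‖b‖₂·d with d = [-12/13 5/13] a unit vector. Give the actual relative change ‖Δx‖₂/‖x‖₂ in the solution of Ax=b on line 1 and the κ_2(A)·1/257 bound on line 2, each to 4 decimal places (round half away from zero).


0.0087
0.6307

σ_max = 24/5, σ_min = 30/1013
condition number: (24/5) ÷ (30/1013) = 162.0800
worst-case relative error ≤ 162.0800 × 1/257 = 0.6307
solve Ax = b  →  x = [-65.7033 -15.6374]
2-norm of b is 4.4721; of x, 67.5385
with δb = [-0.0161 0.0067], A·Δx = δb → ‖Δx‖ = 0.5876
relative error = 0.0087
tightness: 0.0087 against a bound of 0.6307 (unrounded ratio ≈ 0.0138)


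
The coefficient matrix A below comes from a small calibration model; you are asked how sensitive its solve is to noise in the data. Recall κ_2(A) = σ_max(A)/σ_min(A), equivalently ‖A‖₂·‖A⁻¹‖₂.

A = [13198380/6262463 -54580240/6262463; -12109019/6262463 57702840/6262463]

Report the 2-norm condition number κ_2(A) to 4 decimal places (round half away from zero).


form AᵀA = [381481065121/46633106809 -1687390646760/46633106809; -1687390646760/46633106809 7501332155200/46633106809] with trace 4689359441/27741289 and determinant 182790400/27741289
char-poly roots: 169 and 1081600/27741289
κ_2(A) = √(λ_max/λ_min) = √(169 / (1081600/27741289)) = 65.8375

65.8375


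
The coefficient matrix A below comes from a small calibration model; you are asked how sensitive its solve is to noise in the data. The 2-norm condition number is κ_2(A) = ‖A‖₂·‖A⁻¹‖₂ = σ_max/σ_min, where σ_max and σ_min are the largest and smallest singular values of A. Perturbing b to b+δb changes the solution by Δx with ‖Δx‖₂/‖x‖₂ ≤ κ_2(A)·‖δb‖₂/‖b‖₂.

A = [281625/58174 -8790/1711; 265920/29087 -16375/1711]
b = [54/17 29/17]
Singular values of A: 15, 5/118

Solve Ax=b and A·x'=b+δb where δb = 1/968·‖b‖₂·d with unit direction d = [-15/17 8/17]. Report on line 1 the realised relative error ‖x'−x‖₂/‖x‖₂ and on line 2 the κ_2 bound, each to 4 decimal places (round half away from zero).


0.0019
0.3657

largest singular value 15, smallest 5/118
κ = σ_max/σ_min = 15/(5/118) = 354.0000
bound on ‖Δx‖/‖x‖: κ·ε = 354.0000·1/968 = 0.3657
solve Ax = b  →  x = [-34.0414 -32.6966]
2-norm of b is 3.6056; of x, 47.2004
re-solving with b+δb shifts x by Δx of norm 0.0879
relative error = 0.0019
so the bound overstates the realised error by a factor of ≈ 196.3656 (computed from the unrounded values)


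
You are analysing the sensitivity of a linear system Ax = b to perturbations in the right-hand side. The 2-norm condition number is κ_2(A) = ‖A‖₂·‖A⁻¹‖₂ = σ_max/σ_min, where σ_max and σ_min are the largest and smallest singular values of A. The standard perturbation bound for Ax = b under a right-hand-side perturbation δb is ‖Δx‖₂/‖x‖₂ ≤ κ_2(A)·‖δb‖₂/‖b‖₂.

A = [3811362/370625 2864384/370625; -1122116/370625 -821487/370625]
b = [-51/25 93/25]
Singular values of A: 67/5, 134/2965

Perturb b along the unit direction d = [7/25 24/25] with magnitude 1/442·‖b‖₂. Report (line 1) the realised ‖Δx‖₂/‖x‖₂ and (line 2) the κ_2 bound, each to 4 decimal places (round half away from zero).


0.0032
0.6708

σ_max = 67/5, σ_min = 134/2965
κ = σ_max/σ_min = (67/5)/(134/2965) = 296.5000
worst-case relative error ≤ 296.5000 × 1/442 = 0.6708
solve Ax = b  →  x = [-40.0075 52.9701]
‖b‖₂ = 4.2426 and ‖x‖₂ = 66.3810
Δx = A⁻¹·δb where δb = 1/442·4.2426·d; ‖Δx‖ = 0.2124
relative error = 0.0032
so the bound overstates the realised error by a factor of ≈ 209.6584 (computed from the unrounded values)


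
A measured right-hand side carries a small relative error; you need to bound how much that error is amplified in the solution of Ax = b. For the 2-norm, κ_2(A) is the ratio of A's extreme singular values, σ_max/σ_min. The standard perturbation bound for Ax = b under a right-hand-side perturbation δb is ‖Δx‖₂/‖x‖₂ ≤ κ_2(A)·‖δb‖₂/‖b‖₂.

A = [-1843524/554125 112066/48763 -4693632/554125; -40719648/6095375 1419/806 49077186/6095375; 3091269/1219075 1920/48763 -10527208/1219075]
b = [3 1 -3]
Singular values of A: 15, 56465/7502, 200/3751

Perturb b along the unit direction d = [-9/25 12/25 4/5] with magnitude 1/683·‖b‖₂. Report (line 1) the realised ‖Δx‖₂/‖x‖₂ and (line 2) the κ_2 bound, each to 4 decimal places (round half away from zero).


largest singular value 15, smallest 200/3751
condition number: 15 ÷ (200/3751) = 281.3250
bound on ‖Δx‖/‖x‖: κ·ε = 281.3250·1/683 = 0.4119
solve Ax = b  →  x = [-21.1466 -51.7836 -6.0983]
‖b‖₂ = 4.3589 and ‖x‖₂ = 56.2665
δb = ε·‖b‖·d = [-0.0023 0.0031 0.0051]; solving A·Δx = δb gives ‖Δx‖ = 0.1197
relative error = 0.0021
realised/bound (from unrounded values) ≈ 0.0052

0.0021
0.4119


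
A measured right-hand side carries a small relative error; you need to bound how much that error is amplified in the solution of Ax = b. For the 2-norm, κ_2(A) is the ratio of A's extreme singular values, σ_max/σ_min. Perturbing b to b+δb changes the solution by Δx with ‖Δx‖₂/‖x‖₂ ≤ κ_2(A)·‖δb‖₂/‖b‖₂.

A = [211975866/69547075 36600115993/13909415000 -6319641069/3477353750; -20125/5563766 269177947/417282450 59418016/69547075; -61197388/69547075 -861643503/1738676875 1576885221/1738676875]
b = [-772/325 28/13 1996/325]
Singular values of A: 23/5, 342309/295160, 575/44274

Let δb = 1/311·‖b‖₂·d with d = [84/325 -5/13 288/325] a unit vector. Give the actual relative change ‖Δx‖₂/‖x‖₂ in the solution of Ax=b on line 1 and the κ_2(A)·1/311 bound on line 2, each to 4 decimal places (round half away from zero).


from the listed singular values, σ₁ = 23/5, σ_n = 575/44274
κ = σ_max/σ_min = (23/5)/(575/44274) = 354.1920
perturbation bound = 354.1920·1/311 = 1.1389
solve Ax = b  →  x = [222.4297 -168.3615 130.5824]
‖b‖ = 6.9282, ‖x‖ = 308.0136
with δb = [0.0058 -0.0086 0.0197], A·Δx = δb → ‖Δx‖ = 1.7153
realised ‖Δx‖/‖x‖ = 0.0056
realised/bound (from unrounded values) ≈ 0.0049

0.0056
1.1389


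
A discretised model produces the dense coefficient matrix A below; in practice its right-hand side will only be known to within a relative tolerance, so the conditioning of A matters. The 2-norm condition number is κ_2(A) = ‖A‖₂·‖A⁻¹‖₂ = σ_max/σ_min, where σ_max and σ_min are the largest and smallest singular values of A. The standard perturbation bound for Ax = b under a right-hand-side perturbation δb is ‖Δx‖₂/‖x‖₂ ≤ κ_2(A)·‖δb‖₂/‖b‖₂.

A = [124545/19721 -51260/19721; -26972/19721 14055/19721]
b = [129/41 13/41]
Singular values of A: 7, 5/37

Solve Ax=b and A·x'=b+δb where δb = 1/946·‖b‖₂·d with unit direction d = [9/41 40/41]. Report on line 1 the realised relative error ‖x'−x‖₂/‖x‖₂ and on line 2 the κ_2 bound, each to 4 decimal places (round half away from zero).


from the listed singular values, σ₁ = 7, σ_n = 5/37
κ = σ_max/σ_min = 7/(5/37) = 51.8000
perturbation bound = 51.8000·1/946 = 0.0548
solve Ax = b  →  x = [3.2418 6.6659]
‖b‖₂ = 3.1623 and ‖x‖₂ = 7.4124
with δb = [0.0007 0.0033], A·Δx = δb → ‖Δx‖ = 0.0247
dividing the unrounded norms, ‖Δx‖/‖x‖ = 0.0033
realised/bound (from unrounded values) ≈ 0.0609

0.0033
0.0548


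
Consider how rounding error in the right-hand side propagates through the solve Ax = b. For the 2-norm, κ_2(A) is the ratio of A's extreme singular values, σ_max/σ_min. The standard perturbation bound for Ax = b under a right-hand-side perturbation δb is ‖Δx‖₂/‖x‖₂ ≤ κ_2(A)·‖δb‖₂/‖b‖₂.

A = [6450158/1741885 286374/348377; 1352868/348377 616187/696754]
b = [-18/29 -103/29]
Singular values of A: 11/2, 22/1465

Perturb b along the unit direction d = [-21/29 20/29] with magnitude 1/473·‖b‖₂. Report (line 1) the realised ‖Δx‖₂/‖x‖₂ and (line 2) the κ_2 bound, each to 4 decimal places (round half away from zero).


largest singular value 11/2, smallest 22/1465
condition number: (11/2) ÷ (22/1465) = 366.2500
worst-case relative error ≤ 366.2500 × 1/473 = 0.7743
solve Ax = b  →  x = [28.7029 -130.0532]
2-norm of b is 3.6056; of x, 133.1829
δb = ε·‖b‖·d = [-0.0055 0.0053]; solving A·Δx = δb gives ‖Δx‖ = 0.5076
relative error = 0.0038
realised/bound (from unrounded values) ≈ 0.0049

0.0038
0.7743


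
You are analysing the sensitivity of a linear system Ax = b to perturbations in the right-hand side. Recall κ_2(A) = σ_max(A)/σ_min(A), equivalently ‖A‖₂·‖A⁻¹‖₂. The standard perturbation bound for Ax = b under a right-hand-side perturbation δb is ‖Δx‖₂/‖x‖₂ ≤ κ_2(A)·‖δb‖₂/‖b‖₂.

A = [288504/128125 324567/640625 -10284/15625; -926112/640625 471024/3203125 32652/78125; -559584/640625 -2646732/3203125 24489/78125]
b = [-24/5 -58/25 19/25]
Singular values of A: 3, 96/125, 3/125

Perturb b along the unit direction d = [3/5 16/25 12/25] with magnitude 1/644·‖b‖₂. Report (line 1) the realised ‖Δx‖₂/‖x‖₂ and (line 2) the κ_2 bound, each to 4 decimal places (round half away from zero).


0.0021
0.1941

σ_max = 3, σ_min = 3/125
κ_2(A) = 3 / (3/125) = 125.0000
κ_2(A)·‖δb‖/‖b‖ = 0.1941
solve Ax = b  →  x = [-45.8934 -12.9953 -159.7200]
2-norm of b is 5.3852; of x, 166.6900
Δx = A⁻¹·δb where δb = 1/644·5.3852·d; ‖Δx‖ = 0.3484
dividing the unrounded norms, ‖Δx‖/‖x‖ = 0.0021
tightness: 0.0021 against a bound of 0.1941 (unrounded ratio ≈ 0.0108)


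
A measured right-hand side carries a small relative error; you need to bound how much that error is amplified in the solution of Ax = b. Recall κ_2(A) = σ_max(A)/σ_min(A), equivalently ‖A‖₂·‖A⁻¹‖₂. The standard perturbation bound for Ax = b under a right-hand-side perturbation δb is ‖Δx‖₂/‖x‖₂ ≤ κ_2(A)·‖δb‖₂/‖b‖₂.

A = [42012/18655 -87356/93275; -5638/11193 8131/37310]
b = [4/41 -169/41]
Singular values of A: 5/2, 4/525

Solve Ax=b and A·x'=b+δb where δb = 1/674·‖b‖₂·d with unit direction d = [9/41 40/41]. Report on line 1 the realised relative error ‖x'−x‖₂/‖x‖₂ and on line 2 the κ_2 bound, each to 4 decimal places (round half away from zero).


σ_max = 5/2, σ_min = 4/525
κ_2(A) = (5/2) / (4/525) = 328.1250
perturbation bound = 328.1250·1/674 = 0.4868
solve Ax = b  →  x = [-201.5538 -484.7692]
2-norm of b is 4.1231; of x, 525.0002
Δx = A⁻¹·δb where δb = 1/674·4.1231·d; ‖Δx‖ = 0.8029
relative error = 0.0015
realised/bound (from unrounded values) ≈ 0.0031

0.0015
0.4868


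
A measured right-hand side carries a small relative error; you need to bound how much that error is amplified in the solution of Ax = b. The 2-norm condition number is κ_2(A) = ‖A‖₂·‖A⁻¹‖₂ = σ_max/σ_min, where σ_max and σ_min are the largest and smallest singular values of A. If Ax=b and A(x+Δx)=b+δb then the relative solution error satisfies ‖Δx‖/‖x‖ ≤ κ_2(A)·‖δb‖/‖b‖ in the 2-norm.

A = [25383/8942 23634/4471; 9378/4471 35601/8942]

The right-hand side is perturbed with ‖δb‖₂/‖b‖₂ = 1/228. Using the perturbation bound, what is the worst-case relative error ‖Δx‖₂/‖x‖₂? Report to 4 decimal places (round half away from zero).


1.1535

M = AᵀA = [996084225/79959364 466884000/19989841; 466884000/19989841 3501695025/79959364]. tr(M)=7781625/138338, det(M)=50625/1106704
solving λ² − 7781625/138338·λ + 50625/1106704 = 0 gives λ = 225/4, 225/276676
σ_max=√(225/4)=(15/2), σ_min=√(225/276676)=(15/526) → κ = 263.0000
worst-case relative error ≤ 263.0000 × 1/228 = 1.1535


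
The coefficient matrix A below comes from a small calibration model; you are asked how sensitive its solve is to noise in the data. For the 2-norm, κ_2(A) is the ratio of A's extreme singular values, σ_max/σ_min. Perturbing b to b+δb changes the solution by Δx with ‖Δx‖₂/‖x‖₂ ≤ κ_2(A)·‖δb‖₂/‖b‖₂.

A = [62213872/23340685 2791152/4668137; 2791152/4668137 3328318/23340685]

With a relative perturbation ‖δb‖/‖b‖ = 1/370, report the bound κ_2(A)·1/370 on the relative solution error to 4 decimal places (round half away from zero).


0.9382

form AᵀA = [2418399230464/324085411225 21765403296/12963416449; 21765403296/12963416449 122451480004/324085411225] with trace 1511511428/192793225 and determinant 2458624/4819830625
solving λ² − 1511511428/192793225·λ + 2458624/4819830625 = 0 gives λ = 196/25, 12544/192793225
so κ_2 = √((196/25) / (12544/192793225)) = 347.1250
κ_2(A)·‖δb‖/‖b‖ = 0.9382


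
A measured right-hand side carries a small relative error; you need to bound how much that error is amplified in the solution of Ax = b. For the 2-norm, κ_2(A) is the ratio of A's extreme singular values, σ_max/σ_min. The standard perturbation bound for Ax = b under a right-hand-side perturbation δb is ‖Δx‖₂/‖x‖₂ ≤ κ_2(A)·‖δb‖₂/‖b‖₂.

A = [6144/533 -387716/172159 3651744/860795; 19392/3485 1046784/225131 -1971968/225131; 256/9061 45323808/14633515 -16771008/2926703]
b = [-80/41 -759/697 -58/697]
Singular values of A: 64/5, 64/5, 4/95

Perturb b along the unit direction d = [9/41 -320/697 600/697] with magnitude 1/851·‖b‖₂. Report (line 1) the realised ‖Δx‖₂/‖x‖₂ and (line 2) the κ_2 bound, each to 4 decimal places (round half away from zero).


largest singular value 64/5, smallest 4/95
condition number: (64/5) ÷ (4/95) = 304.0000
κ_2(A)·‖δb‖/‖b‖ = 0.3572
solve Ax = b  →  x = [-0.1743 -0.0057 0.0106]
2-norm of b is 2.2361; of x, 0.1747
δb = ε·‖b‖·d = [0.0006 -0.0012 0.0023]; solving A·Δx = δb gives ‖Δx‖ = 0.0624
relative error = 0.3572
realised/bound = 1 exactly: the bound is attained for this b and d

0.3572
0.3572


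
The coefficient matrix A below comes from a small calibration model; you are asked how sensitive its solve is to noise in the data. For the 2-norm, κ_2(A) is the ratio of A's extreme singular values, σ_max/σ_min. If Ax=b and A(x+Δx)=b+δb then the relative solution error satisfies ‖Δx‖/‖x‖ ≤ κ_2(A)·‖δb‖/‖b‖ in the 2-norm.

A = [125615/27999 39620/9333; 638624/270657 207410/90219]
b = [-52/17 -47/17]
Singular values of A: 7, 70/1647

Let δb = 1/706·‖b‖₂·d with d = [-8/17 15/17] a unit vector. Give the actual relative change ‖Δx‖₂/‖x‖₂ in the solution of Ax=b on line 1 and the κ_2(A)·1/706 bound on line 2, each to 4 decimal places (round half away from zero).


0.0058
0.2333

from the listed singular values, σ₁ = 7, σ_n = 70/1647
κ = σ_max/σ_min = 7/(70/1647) = 164.7000
κ_2(A)·‖δb‖/‖b‖ = 0.2333
solve Ax = b  →  x = [15.8128 -17.4320]
‖b‖₂ = 4.1231 and ‖x‖₂ = 23.5355
re-solving with b+δb shifts x by Δx of norm 0.1374
dividing the unrounded norms, ‖Δx‖/‖x‖ = 0.0058
so the bound overstates the realised error by a factor of ≈ 39.9574 (computed from the unrounded values)


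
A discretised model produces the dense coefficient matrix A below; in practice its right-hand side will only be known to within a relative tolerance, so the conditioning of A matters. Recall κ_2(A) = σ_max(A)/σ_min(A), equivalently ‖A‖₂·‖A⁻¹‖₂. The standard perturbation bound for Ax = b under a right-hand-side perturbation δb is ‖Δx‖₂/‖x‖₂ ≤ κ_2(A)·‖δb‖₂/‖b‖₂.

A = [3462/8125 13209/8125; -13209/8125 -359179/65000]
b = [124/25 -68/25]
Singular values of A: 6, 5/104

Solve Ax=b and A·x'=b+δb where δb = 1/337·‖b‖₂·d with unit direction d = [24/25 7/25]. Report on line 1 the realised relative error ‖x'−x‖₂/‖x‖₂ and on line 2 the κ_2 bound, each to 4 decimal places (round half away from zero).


0.0042
0.3703

largest singular value 6, smallest 5/104
κ_2(A) = 6 / (5/104) = 124.8000
perturbation bound = 124.8000·1/337 = 0.3703
solve Ax = b  →  x = [-79.6853 23.9360]
‖b‖ = 5.6569, ‖x‖ = 83.2027
Δx = A⁻¹·δb where δb = 1/337·5.6569·d; ‖Δx‖ = 0.3491
dividing the unrounded norms, ‖Δx‖/‖x‖ = 0.0042
so the bound overstates the realised error by a factor of ≈ 88.2498 (computed from the unrounded values)


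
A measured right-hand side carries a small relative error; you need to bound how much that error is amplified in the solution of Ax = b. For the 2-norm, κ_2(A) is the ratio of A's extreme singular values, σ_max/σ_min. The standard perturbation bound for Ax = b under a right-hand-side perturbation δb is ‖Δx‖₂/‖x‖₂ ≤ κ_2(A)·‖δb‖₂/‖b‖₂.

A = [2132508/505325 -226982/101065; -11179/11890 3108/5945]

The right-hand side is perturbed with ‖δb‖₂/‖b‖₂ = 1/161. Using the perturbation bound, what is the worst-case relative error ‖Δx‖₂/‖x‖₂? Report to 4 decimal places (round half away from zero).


1.5761

form AᵀA = [11358280801/607622500 -302881446/30381125; -302881446/30381125 6461924/1215245] with trace 50481809/2102500 and determinant 117649/13140625
eigenvalues of AᵀA: λ = (tr ± √(tr²−4·det))/2 = 2401/100, 196/525625
σ_max=√(2401/100)=(49/10), σ_min=√(196/525625)=(14/725) → κ = 253.7500
worst-case relative error ≤ 253.7500 × 1/161 = 1.5761


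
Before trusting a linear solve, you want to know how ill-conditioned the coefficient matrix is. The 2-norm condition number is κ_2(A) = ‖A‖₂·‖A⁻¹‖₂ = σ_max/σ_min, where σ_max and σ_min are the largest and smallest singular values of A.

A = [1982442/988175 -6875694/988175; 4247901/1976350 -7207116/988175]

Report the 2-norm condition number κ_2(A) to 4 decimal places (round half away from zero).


340.7500

M = AᵀA = [40148594577/4644422500 -34409301066/1161105625; -34409301066/1161105625 117975849012/1161105625]. tr(M)=819283185/7431076, det(M)=194481/1857769
solving λ² − 819283185/7431076·λ + 194481/1857769 = 0 gives λ = 441/4, 1764/1857769
κ = σ_max/σ_min = (21/2)/(42/1363) = 340.7500


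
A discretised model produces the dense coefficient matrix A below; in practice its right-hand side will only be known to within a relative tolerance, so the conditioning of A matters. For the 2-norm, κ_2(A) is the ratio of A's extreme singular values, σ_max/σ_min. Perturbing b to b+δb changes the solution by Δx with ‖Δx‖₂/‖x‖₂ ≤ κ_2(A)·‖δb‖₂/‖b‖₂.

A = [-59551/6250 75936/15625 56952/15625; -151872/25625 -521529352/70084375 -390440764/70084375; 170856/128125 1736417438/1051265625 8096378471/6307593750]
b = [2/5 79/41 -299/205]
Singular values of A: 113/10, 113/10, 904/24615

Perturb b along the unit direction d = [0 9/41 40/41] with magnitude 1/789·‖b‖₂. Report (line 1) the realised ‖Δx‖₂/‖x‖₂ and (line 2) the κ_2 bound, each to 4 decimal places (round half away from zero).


from the listed singular values, σ₁ = 113/10, σ_n = 904/24615
κ_2(A) = (113/10) / (904/24615) = 307.6875
bound on ‖Δx‖/‖x‖: κ·ε = 307.6875·1/789 = 0.3900
solve Ax = b  →  x = [-0.1345 16.2213 -21.8703]
‖b‖₂ = 2.4495 and ‖x‖₂ = 27.2297
Δx = A⁻¹·δb where δb = 1/789·2.4495·d; ‖Δx‖ = 0.0845
dividing the unrounded norms, ‖Δx‖/‖x‖ = 0.0031
tightness: 0.0031 against a bound of 0.3900 (unrounded ratio ≈ 0.0080)

0.0031
0.3900


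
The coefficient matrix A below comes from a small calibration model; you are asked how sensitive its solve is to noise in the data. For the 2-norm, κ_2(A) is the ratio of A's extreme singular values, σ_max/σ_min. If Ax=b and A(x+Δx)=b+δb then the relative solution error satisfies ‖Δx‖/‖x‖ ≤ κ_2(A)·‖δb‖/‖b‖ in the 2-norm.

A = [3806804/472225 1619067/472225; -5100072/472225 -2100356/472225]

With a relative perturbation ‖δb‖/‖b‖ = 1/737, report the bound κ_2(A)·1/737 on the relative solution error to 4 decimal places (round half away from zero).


M = AᵀA = [1620099643984/8919858025 27000700092/356794321; 27000700092/356794321 281314931089/8919858025]. tr(M)=11250973817/52780225, det(M)=1817487424/1319505625
char-poly roots: 5329/25 and 341056/52780225
σ_max=√(5329/25)=(73/5), σ_min=√(341056/52780225)=(584/7265) → κ = 181.6250
worst-case relative error ≤ 181.6250 × 1/737 = 0.2464

0.2464


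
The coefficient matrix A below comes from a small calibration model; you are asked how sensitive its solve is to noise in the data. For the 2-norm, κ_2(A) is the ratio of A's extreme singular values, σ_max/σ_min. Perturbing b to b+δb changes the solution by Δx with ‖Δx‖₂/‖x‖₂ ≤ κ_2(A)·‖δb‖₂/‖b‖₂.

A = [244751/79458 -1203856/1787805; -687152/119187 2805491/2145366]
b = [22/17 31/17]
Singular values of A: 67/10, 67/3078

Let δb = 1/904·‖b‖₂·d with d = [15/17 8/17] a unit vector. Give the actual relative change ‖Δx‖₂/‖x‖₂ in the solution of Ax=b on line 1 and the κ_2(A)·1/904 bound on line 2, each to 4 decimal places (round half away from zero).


0.0012
0.3405

σ_max = 67/10, σ_min = 67/3078
κ = σ_max/σ_min = (67/10)/(67/3078) = 307.8000
perturbation bound = 307.8000·1/904 = 0.3405
solve Ax = b  →  x = [20.0233 89.6724]
2-norm of b is 2.2361; of x, 91.8807
Δx = A⁻¹·δb where δb = 1/904·2.2361·d; ‖Δx‖ = 0.1136
dividing the unrounded norms, ‖Δx‖/‖x‖ = 0.0012
tightness: 0.0012 against a bound of 0.3405 (unrounded ratio ≈ 0.0036)


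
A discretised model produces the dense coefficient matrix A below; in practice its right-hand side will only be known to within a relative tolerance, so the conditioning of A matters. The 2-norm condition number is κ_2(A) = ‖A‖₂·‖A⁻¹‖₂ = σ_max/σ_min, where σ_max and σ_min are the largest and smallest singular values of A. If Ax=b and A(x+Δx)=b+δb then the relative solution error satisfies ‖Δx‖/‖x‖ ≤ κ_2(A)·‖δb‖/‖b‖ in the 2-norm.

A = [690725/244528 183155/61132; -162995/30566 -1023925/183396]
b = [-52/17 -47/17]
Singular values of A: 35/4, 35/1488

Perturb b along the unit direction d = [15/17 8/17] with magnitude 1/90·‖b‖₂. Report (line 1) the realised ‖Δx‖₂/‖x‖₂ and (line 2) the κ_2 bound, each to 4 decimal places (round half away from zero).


0.0115
4.1333

σ_max = 35/4, σ_min = 35/1488
κ = σ_max/σ_min = (35/4)/(35/1488) = 372.0000
bound on ‖Δx‖/‖x‖: κ·ε = 372.0000·1/90 = 4.1333
solve Ax = b  →  x = [123.2236 -117.1980]
‖b‖ = 4.1231, ‖x‖ = 170.0572
with δb = [0.0404 0.0216], A·Δx = δb → ‖Δx‖ = 1.9477
relative error = 0.0115
so the bound overstates the realised error by a factor of ≈ 360.8931 (computed from the unrounded values)


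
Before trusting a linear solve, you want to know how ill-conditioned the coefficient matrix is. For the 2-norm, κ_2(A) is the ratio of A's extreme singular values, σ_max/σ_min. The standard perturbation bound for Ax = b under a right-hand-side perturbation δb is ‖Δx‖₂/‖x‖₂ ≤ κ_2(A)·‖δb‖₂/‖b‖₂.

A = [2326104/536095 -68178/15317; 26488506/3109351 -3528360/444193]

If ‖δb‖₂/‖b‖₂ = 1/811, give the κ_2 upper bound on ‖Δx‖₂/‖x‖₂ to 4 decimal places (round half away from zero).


AᵀA = [76441082216004/836337685225 -2078471881728/23895362435; -2078471881728/23895362435 56603784996/682724641]; tr = 173342115144/994456225, det = 474368400/39778249
solving λ² − 173342115144/994456225·λ + 474368400/39778249 = 0 gives λ = 4356/25, 2722500/39778249
κ = σ_max/σ_min = (66/5)/(1650/6307) = 50.4560
worst-case relative error ≤ 50.4560 × 1/811 = 0.0622

0.0622


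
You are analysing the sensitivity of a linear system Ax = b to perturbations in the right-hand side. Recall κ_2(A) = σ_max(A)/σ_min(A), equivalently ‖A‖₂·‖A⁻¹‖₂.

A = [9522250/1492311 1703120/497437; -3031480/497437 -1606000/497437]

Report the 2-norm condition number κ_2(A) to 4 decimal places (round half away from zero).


form AᵀA = [206161812100/2648028681 36650660000/882676227; 36650660000/882676227 6515878400/294225409] with trace 916279300/9162729 and determinant 640000/9162729
λ_max, λ_min = (916279300/9162729 ± √839544299022250000/83955602727441)/2 = 100, 6400/9162729
σ_max=√100=10, σ_min=√(6400/9162729)=(80/3027) → κ = 378.3750

378.3750


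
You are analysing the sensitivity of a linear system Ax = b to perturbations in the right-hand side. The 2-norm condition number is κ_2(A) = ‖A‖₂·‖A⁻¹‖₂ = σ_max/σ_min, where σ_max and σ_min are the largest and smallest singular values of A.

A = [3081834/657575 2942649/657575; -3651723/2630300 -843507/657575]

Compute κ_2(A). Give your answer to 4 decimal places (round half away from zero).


226.7500

M = AᵀA = [264477269961/11069564944 62968442985/2767391236; 62968442985/2767391236 14993099514/691847809]. tr(M)=599722785/13162384, det(M)=531441/13162384
eigenvalues of AᵀA: λ = (tr ± √(tr²−4·det))/2 = 729/16, 729/822649
σ_max=√(729/16)=(27/4), σ_min=√(729/822649)=(27/907) → κ = 226.7500


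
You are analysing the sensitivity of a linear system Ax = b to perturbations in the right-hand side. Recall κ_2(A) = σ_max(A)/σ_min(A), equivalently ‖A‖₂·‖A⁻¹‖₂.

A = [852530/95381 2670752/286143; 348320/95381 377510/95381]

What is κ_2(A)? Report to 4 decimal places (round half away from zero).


151.8000

form AᵀA = [173053300/1856261 545068160/5568783; 545068160/5568783 1717106804/16706349] with trace 112916776/576081 and determinant 960400/576081
eigenvalues of AᵀA: λ = (tr ± √(tr²−4·det))/2 = 196, 4900/576081
so κ_2 = √(196 / (4900/576081)) = 151.8000


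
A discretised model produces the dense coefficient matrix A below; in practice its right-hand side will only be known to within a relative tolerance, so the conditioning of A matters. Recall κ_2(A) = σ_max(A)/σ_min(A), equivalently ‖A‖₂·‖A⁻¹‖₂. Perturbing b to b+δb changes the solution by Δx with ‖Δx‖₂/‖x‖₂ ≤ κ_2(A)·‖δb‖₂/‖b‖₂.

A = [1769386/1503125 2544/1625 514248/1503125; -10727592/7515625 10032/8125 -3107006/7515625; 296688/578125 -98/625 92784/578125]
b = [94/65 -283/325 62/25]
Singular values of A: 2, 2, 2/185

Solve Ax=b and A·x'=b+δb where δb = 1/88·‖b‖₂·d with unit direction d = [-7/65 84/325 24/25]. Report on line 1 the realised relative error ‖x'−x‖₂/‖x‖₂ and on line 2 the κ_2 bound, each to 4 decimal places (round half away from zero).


0.0170
2.1023

largest singular value 2, smallest 2/185
κ_2(A) = 2 / (2/185) = 185.0000
perturbation bound = 185.0000·1/88 = 2.1023
solve Ax = b  →  x = [-50.7440 0.2000 177.9080]
2-norm of b is 3.0000; of x, 185.0034
Δx = A⁻¹·δb where δb = 1/88·3.0000·d; ‖Δx‖ = 3.1534
relative error = 0.0170
realised/bound (from unrounded values) ≈ 0.0081


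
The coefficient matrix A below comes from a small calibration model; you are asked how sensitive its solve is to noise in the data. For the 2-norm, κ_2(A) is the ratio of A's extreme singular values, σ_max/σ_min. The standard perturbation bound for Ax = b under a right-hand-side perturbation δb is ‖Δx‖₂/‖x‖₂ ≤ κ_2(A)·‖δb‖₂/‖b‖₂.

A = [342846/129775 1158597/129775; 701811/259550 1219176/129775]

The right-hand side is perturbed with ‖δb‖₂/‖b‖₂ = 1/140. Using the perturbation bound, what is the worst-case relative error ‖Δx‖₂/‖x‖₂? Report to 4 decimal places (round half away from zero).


1.9179

AᵀA = [228944637/16020500 196203546/4005125; 196203546/4005125 672707997/4005125]; tr = 23358213/128164, det = 59049/128164
char-poly roots: 729/4 and 81/32041
κ = σ_max/σ_min = (27/2)/(9/179) = 268.5000
worst-case relative error ≤ 268.5000 × 1/140 = 1.9179


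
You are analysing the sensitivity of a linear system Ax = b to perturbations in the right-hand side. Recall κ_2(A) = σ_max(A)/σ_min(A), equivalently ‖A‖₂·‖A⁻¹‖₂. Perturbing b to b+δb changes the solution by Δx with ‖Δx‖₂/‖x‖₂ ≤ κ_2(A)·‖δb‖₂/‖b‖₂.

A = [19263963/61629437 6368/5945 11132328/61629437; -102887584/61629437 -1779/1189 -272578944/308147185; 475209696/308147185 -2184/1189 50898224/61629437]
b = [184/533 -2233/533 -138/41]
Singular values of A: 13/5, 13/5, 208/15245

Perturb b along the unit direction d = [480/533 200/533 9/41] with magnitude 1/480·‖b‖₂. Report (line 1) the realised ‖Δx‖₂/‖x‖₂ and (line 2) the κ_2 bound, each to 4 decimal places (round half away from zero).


0.0056
0.3970

σ_max = 13/5, σ_min = 208/15245
κ_2(A) = (13/5) / (208/15245) = 190.5625
perturbation bound = 190.5625·1/480 = 0.3970
solve Ax = b  →  x = [69.2628 1.8966 -129.1913]
2-norm of b is 5.3852; of x, 146.5992
δb = ε·‖b‖·d = [0.0101 0.0042 0.0025]; solving A·Δx = δb gives ‖Δx‖ = 0.8223
realised ‖Δx‖/‖x‖ = 0.0056
so the bound overstates the realised error by a factor of ≈ 70.7792 (computed from the unrounded values)


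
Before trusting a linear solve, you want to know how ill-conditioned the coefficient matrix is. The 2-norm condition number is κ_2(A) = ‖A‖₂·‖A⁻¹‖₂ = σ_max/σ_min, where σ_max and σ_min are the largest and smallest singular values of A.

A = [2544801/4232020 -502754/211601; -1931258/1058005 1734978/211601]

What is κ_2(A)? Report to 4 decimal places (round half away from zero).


form AᵀA = [2646085261225/716399731216 -1468216945125/89549966402; -1468216945125/89549966402 3262910245000/44774983201] with trace 32630963225/426174736 and determinant 37515625/106543684
char-poly roots: 1225/16 and 122500/26635921
σ_max=√(1225/16)=(35/4), σ_min=√(122500/26635921)=(350/5161) → κ = 129.0250

129.0250


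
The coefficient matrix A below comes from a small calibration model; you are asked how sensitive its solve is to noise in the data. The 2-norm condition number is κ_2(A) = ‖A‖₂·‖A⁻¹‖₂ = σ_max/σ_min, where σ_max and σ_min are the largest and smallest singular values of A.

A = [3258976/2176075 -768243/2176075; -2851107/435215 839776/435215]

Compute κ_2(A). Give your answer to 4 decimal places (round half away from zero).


AᵀA = [127210709521/2816955625 -37097540928/2816955625; -37097540928/2816955625 10839256729/2816955625]; tr = 220879946/4507129, det = 1500625/4507129
eigenvalues of AᵀA: λ = (tr ± √(tr²−4·det))/2 = 49, 30625/4507129
κ_2(A) = √(λ_max/λ_min) = √(49 / (30625/4507129)) = 84.9200

84.9200


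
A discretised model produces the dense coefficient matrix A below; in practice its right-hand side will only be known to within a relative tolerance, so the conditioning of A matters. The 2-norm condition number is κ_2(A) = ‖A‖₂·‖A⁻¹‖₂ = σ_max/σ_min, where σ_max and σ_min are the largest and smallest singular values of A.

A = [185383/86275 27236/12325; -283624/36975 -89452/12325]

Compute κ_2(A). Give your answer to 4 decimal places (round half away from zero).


89.2500

M = AᵀA = [6801580489/107184609 308387860/5104029; 308387860/5104029 13989536/243049]. tr(M)=15423265/127449, det(M)=234256/127449
solving λ² − 15423265/127449·λ + 234256/127449 = 0 gives λ = 121, 1936/127449
σ_max=√121=11, σ_min=√(1936/127449)=(44/357) → κ = 89.2500
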